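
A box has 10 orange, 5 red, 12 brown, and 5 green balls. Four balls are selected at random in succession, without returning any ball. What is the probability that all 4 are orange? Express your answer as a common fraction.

Unordered draws without replacement: count favorable combinations over C(32,4).
Favorable = C(10,4) · C(5,0) · C(12,0) · C(5,0) = 210; total = C(32,4) = 35960.
P = 210/35960 = 21/3596 ≈ 0.0058.

21/3596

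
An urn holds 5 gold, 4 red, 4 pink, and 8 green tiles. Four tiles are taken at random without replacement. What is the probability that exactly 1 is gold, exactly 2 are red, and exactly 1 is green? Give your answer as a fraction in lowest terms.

Unordered draws without replacement: count favorable combinations over C(21,4).
Favorable = C(5,1) · C(4,2) · C(4,0) · C(8,1) = 240; total = C(21,4) = 5985.
P = 240/5985 = 16/399 ≈ 0.0401.

16/399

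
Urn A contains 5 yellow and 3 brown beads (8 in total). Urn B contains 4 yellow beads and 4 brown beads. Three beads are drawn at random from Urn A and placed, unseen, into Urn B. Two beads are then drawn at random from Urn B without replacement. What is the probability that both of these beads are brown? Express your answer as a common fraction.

303/1540

Condition on how many of the transferred beads are brown (from Urn A: 3 brown of 8; then Urn B has 11 total).
  0 brown: C(3,0)C(5,3)/C(8,3) = 5/28; then P = C(4,2)/C(11,2) = 6/55
  1 brown: C(3,1)C(5,2)/C(8,3) = 15/28; then P = C(5,2)/C(11,2) = 2/11
  2 brown: C(3,2)C(5,1)/C(8,3) = 15/56; then P = C(6,2)/C(11,2) = 3/11
  3 brown: C(3,3)C(5,0)/C(8,3) = 1/56; then P = C(7,2)/C(11,2) = 21/55
P(both brown) = 303/1540 ≈ 0.1968.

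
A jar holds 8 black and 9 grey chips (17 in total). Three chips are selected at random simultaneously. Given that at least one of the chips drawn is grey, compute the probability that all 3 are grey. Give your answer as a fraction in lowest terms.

7/52

P(all 3 grey) = C(9,3)/C(17,3) = 21/170; P(at least one grey) = 1 − C(8,3)/C(17,3) = 78/85.
Since 'all 3 grey' ⊆ 'at least one grey', P(all 3 | at least one) = 21/170 / 78/85 = 7/52 ≈ 0.1346.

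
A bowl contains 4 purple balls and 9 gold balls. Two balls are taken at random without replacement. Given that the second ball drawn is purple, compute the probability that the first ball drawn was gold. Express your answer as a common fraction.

P(first=gold and the second ball drawn is purple) = (9/13)·(4/12) = 3/13.
P(the second ball drawn is purple) = Σ over first color = 1/13 + 3/13 = 4/13.
By Bayes, P(first=gold | the second ball drawn is purple) = 3/13 / 4/13 = 3/4 ≈ 0.7500.

3/4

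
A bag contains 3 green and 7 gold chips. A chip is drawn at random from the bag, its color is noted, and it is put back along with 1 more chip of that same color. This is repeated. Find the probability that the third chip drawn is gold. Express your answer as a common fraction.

7/10

Sum over the four possibilities for the first two draws (gold/not-gold each), tracking how the gold count and total change by +1 per draw.
P(third is gold) = 7/10 ≈ 0.7000. (In a Pólya urn every draw has the same marginal probability 7/10.)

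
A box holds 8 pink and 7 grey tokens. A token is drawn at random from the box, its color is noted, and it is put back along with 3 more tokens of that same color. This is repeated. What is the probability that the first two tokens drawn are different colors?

56/135

Either pink then grey, or grey then pink; after the first draw the total is 18.
P = (8/15)·(7/18) + (7/15)·(8/18) = 56/135 ≈ 0.4148.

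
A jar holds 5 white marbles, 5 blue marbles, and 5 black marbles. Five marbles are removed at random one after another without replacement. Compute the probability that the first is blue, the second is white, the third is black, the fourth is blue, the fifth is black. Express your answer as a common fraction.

50/9009

Multiply the conditional probability of each draw in order, without replacement, so each draw removes one from its color and from the total.
P = (5/15) · (5/14) · (5/13) · (4/12) · (4/11) = 50/9009 ≈ 0.0056.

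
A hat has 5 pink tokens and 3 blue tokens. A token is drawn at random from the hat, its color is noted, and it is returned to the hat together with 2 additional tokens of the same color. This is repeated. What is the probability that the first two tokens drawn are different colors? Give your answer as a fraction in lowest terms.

Either blue then pink, or pink then blue; after the first draw the total is 10.
P = (3/8)·(5/10) + (5/8)·(3/10) = 3/8 ≈ 0.3750.

3/8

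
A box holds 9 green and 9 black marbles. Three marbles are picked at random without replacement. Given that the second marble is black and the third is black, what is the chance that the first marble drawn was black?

P(first=black and the second marble is black and the third is black) = (9/18)·(8/17)·(7/16) = 7/68.
P(E) = Σ over first color = 9/68 + 7/68 = 4/17.
By Bayes, P(first=black | E) = 7/68 / 4/17 = 7/16 ≈ 0.4375.

7/16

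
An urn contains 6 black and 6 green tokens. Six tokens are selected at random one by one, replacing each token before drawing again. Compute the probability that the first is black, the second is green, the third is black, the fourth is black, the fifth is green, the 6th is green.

Multiply the conditional probability of each draw in order, with replacement (the composition resets each draw).
P = (6/12) · (6/12) · (6/12) · (6/12) · (6/12) · (6/12) = 1/64 ≈ 0.0156.

1/64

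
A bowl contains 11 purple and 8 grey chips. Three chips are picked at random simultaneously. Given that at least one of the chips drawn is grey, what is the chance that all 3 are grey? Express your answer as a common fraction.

14/201

P(all 3 grey) = C(8,3)/C(19,3) = 56/969; P(at least one grey) = 1 − C(11,3)/C(19,3) = 268/323.
Since 'all 3 grey' ⊆ 'at least one grey', P(all 3 | at least one) = 56/969 / 268/323 = 14/201 ≈ 0.0697.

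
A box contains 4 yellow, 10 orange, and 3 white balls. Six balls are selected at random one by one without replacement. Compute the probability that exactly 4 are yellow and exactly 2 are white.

Unordered draws without replacement: count favorable combinations over C(17,6).
Favorable = C(4,4) · C(10,0) · C(3,2) = 3; total = C(17,6) = 12376.
P = 3/12376 = 3/12376 ≈ 0.0002.

3/12376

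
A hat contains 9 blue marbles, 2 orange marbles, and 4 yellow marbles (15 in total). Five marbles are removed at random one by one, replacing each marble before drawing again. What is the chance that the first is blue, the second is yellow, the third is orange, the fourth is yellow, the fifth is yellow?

Multiply the conditional probability of each draw in order, with replacement (the composition resets each draw).
P = (9/15) · (4/15) · (2/15) · (4/15) · (4/15) = 128/84375 ≈ 0.0015.

128/84375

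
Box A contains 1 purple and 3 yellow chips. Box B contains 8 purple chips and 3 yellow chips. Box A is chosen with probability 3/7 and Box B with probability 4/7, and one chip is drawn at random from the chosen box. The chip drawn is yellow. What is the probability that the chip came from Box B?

P(yellow | Box A) = 3/4; P(yellow | Box B) = 3/11.
P(yellow) = 3/7·3/4 + 4/7·3/11 = 21/44.
By Bayes' rule, P(Box B | yellow) = 12/77 / 21/44 = 16/49 ≈ 0.3265.

16/49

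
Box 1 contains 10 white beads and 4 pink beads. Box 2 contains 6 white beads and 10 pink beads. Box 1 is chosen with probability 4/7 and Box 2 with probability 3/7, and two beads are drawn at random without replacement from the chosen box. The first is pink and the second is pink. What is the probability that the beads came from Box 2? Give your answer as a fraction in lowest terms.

273/337

P(E | Box 1) = 6/91; P(E | Box 2) = 3/8.
P(E) = 4/7·6/91 + 3/7·3/8 = 1011/5096.
By Bayes' rule, P(Box 2 | E) = 9/56 / 1011/5096 = 273/337 ≈ 0.8101.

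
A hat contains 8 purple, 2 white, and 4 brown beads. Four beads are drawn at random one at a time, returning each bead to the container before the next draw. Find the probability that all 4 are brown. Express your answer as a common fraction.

16/2401

Multiply the conditional probability of each draw in order, with replacement (the composition resets each draw).
P = (4/14) · (4/14) · (4/14) · (4/14) = 16/2401 ≈ 0.0067.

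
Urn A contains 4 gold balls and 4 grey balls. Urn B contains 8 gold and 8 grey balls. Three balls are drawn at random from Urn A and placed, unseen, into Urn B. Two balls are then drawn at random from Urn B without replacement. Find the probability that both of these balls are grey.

Condition on how many of the transferred balls are grey (from Urn A: 4 grey of 8; then Urn B has 19 total).
  0 grey: C(4,0)C(4,3)/C(8,3) = 1/14; then P = C(8,2)/C(19,2) = 28/171
  1 grey: C(4,1)C(4,2)/C(8,3) = 3/7; then P = C(9,2)/C(19,2) = 4/19
  2 grey: C(4,2)C(4,1)/C(8,3) = 3/7; then P = C(10,2)/C(19,2) = 5/19
  3 grey: C(4,3)C(4,0)/C(8,3) = 1/14; then P = C(11,2)/C(19,2) = 55/171
P(both grey) = 569/2394 ≈ 0.2377.

569/2394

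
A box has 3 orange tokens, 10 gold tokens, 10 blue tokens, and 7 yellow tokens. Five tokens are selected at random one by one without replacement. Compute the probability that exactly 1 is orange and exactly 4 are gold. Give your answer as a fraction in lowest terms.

5/1131

Unordered draws without replacement: count favorable combinations over C(30,5).
Favorable = C(3,1) · C(10,4) · C(10,0) · C(7,0) = 630; total = C(30,5) = 142506.
P = 630/142506 = 5/1131 ≈ 0.0044.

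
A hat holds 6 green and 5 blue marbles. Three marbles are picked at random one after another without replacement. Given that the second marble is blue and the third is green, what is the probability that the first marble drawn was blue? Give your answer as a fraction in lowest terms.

4/9

P(first=blue and the second marble is blue and the third is green) = (5/11)·(4/10)·(6/9) = 4/33.
P(E) = Σ over first color = 5/33 + 4/33 = 3/11.
By Bayes, P(first=blue | E) = 4/33 / 3/11 = 4/9 ≈ 0.4444.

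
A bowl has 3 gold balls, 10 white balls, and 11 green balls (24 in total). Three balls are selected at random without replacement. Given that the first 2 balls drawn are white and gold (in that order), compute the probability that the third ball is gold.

After removing 1 gold, 1 white, the bowl has 2 gold out of 22 remaining.
P(third is gold | given) = 2/22 = 1/11 ≈ 0.0909.

1/11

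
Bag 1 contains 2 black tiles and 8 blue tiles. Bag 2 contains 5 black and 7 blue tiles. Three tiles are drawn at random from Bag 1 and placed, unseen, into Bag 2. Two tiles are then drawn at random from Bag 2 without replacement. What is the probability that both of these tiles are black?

Condition on how many of the transferred tiles are black (from Bag 1: 2 black of 10; then Bag 2 has 15 total).
  0 black: C(2,0)C(8,3)/C(10,3) = 7/15; then P = C(5,2)/C(15,2) = 2/21
  1 black: C(2,1)C(8,2)/C(10,3) = 7/15; then P = C(6,2)/C(15,2) = 1/7
  2 black: C(2,2)C(8,1)/C(10,3) = 1/15; then P = C(7,2)/C(15,2) = 1/5
P(both black) = 28/225 ≈ 0.1244.

28/225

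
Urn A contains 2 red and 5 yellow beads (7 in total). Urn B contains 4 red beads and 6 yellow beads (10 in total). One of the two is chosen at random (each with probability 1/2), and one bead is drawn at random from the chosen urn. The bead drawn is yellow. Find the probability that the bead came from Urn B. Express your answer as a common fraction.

21/46

P(yellow | Urn A) = 5/7; P(yellow | Urn B) = 3/5.
P(yellow) = 1/2·5/7 + 1/2·3/5 = 23/35.
By Bayes' rule, P(Urn B | yellow) = 3/10 / 23/35 = 21/46 ≈ 0.4565.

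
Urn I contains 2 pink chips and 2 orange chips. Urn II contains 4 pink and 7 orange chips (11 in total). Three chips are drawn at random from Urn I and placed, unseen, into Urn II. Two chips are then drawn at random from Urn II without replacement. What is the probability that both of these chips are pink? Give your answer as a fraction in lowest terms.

25/182

Condition on how many of the transferred chips are pink (from Urn I: 2 pink of 4; then Urn II has 14 total).
  1 pink: C(2,1)C(2,2)/C(4,3) = 1/2; then P = C(5,2)/C(14,2) = 10/91
  2 pink: C(2,2)C(2,1)/C(4,3) = 1/2; then P = C(6,2)/C(14,2) = 15/91
P(both pink) = 25/182 ≈ 0.1374.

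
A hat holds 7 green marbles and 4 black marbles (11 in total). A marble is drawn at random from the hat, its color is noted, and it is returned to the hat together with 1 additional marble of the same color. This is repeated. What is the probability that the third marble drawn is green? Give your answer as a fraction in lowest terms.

Sum over the four possibilities for the first two draws (green/not-green each), tracking how the green count and total change by +1 per draw.
P(third is green) = 7/11 ≈ 0.6364. (In a Pólya urn every draw has the same marginal probability 7/11.)

7/11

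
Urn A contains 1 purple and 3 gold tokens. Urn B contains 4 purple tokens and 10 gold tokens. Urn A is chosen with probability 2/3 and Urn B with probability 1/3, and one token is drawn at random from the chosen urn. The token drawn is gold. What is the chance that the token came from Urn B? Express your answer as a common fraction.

10/31

P(gold | Urn A) = 3/4; P(gold | Urn B) = 5/7.
P(gold) = 2/3·3/4 + 1/3·5/7 = 31/42.
By Bayes' rule, P(Urn B | gold) = 5/21 / 31/42 = 10/31 ≈ 0.3226.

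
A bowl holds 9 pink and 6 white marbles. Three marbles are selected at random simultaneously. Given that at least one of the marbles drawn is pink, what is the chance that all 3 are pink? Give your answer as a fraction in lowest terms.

28/145

P(all 3 pink) = C(9,3)/C(15,3) = 12/65; P(at least one pink) = 1 − C(6,3)/C(15,3) = 87/91.
Since 'all 3 pink' ⊆ 'at least one pink', P(all 3 | at least one) = 12/65 / 87/91 = 28/145 ≈ 0.1931.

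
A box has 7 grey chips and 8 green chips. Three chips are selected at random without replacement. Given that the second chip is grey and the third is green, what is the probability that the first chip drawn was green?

7/13

P(first=green and the second chip is grey and the third is green) = (8/15)·(7/14)·(7/13) = 28/195.
P(E) = Σ over first color = 8/65 + 28/195 = 4/15.
By Bayes, P(first=green | E) = 28/195 / 4/15 = 7/13 ≈ 0.5385.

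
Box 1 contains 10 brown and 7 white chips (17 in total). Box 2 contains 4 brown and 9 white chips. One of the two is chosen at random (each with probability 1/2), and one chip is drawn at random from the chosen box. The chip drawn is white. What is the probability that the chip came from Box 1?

P(white | Box 1) = 7/17; P(white | Box 2) = 9/13.
P(white) = 1/2·7/17 + 1/2·9/13 = 122/221.
By Bayes' rule, P(Box 1 | white) = 7/34 / 122/221 = 91/244 ≈ 0.3730.

91/244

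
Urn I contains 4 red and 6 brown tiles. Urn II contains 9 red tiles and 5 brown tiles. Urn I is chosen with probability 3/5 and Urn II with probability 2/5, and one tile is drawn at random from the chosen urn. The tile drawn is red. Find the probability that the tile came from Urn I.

14/29

P(red | Urn I) = 2/5; P(red | Urn II) = 9/14.
P(red) = 3/5·2/5 + 2/5·9/14 = 87/175.
By Bayes' rule, P(Urn I | red) = 6/25 / 87/175 = 14/29 ≈ 0.4828.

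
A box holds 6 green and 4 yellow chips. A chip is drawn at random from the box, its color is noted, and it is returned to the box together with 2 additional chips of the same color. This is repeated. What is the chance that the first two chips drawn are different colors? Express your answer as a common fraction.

Either green then yellow, or yellow then green; after the first draw the total is 12.
P = (6/10)·(4/12) + (4/10)·(6/12) = 2/5 ≈ 0.4000.

2/5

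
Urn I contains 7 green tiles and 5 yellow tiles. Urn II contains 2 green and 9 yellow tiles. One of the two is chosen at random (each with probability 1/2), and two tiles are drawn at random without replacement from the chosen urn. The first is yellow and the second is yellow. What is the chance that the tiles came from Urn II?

108/133

P(E | Urn I) = 5/33; P(E | Urn II) = 36/55.
P(E) = 1/2·5/33 + 1/2·36/55 = 133/330.
By Bayes' rule, P(Urn II | E) = 18/55 / 133/330 = 108/133 ≈ 0.8120.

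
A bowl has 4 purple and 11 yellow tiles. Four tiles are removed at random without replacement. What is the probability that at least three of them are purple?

Sum the hypergeometric tail for j = 3,…,4 purple tiles.
Favorable = C(4,3)·C(11,1) + C(4,4)·C(11,0) = 45; total = C(15,4) = 1365.
P = 45/1365 = 3/91 ≈ 0.0330.

3/91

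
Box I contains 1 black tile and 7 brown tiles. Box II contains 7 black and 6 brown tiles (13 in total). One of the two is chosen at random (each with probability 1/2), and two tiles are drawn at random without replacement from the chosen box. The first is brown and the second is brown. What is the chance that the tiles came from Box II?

P(E | Box I) = 3/4; P(E | Box II) = 5/26.
P(E) = 1/2·3/4 + 1/2·5/26 = 49/104.
By Bayes' rule, P(Box II | E) = 5/52 / 49/104 = 10/49 ≈ 0.2041.

10/49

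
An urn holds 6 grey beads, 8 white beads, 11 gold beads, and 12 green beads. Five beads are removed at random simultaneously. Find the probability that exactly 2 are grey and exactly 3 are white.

Unordered draws without replacement: count favorable combinations over C(37,5).
Favorable = C(6,2) · C(8,3) · C(11,0) · C(12,0) = 840; total = C(37,5) = 435897.
P = 840/435897 = 40/20757 ≈ 0.0019.

40/20757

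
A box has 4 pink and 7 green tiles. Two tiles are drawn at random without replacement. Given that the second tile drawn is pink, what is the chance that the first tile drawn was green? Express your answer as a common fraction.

7/10

P(first=green and the second tile drawn is pink) = (7/11)·(4/10) = 14/55.
P(the second tile drawn is pink) = Σ over first color = 6/55 + 14/55 = 4/11.
By Bayes, P(first=green | the second tile drawn is pink) = 14/55 / 4/11 = 7/10 ≈ 0.7000.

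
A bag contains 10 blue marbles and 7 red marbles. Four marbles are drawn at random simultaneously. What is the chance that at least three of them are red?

11/68

Sum the hypergeometric tail for j = 3,…,4 red marbles.
Favorable = C(7,3)·C(10,1) + C(7,4)·C(10,0) = 385; total = C(17,4) = 2380.
P = 385/2380 = 11/68 ≈ 0.1618.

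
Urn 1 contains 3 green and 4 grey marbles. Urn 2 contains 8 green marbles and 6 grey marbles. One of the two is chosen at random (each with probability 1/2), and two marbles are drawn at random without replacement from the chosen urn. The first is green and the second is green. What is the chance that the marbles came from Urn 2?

P(E | Urn 1) = 1/7; P(E | Urn 2) = 4/13.
P(E) = 1/2·1/7 + 1/2·4/13 = 41/182.
By Bayes' rule, P(Urn 2 | E) = 2/13 / 41/182 = 28/41 ≈ 0.6829.

28/41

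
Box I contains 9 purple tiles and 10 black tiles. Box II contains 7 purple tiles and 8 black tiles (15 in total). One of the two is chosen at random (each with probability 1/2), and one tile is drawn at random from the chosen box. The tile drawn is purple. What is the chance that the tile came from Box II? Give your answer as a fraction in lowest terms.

P(purple | Box I) = 9/19; P(purple | Box II) = 7/15.
P(purple) = 1/2·9/19 + 1/2·7/15 = 134/285.
By Bayes' rule, P(Box II | purple) = 7/30 / 134/285 = 133/268 ≈ 0.4963.

133/268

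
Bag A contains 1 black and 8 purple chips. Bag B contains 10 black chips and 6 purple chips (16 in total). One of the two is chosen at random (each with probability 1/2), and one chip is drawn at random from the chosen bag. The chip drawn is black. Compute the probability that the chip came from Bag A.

P(black | Bag A) = 1/9; P(black | Bag B) = 5/8.
P(black) = 1/2·1/9 + 1/2·5/8 = 53/144.
By Bayes' rule, P(Bag A | black) = 1/18 / 53/144 = 8/53 ≈ 0.1509.

8/53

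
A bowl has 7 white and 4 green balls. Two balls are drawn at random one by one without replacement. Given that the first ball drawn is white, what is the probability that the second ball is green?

After removing 1 white, the bowl has 4 green out of 10 remaining.
P(second is green | given) = 4/10 = 2/5 ≈ 0.4000.

2/5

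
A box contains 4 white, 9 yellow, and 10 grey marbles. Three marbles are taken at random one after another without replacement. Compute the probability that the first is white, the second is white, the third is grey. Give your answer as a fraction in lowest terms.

Multiply the conditional probability of each draw in order, without replacement, so each draw removes one from its color and from the total.
P = (4/23) · (3/22) · (10/21) = 20/1771 ≈ 0.0113.

20/1771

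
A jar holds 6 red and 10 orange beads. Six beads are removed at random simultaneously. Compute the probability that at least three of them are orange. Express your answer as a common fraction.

Sum the hypergeometric tail for j = 3,…,6 orange beads.
Favorable = C(10,3)·C(6,3) + C(10,4)·C(6,2) + C(10,5)·C(6,1) + C(10,6)·C(6,0) = 7272; total = C(16,6) = 8008.
P = 7272/8008 = 909/1001 ≈ 0.9081.

909/1001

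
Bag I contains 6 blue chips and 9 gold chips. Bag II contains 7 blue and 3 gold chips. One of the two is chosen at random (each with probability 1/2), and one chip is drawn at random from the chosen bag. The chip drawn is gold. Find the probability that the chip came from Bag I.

P(gold | Bag I) = 3/5; P(gold | Bag II) = 3/10.
P(gold) = 1/2·3/5 + 1/2·3/10 = 9/20.
By Bayes' rule, P(Bag I | gold) = 3/10 / 9/20 = 2/3 ≈ 0.6667.

2/3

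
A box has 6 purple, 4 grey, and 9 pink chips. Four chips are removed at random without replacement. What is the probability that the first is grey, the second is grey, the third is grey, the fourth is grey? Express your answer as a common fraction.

1/3876

Multiply the conditional probability of each draw in order, without replacement, so each draw removes one from its color and from the total.
P = (4/19) · (3/18) · (2/17) · (1/16) = 1/3876 ≈ 0.0003.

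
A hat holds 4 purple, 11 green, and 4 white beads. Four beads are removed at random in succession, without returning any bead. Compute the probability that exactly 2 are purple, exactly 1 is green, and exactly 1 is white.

Unordered draws without replacement: count favorable combinations over C(19,4).
Favorable = C(4,2) · C(11,1) · C(4,1) = 264; total = C(19,4) = 3876.
P = 264/3876 = 22/323 ≈ 0.0681.

22/323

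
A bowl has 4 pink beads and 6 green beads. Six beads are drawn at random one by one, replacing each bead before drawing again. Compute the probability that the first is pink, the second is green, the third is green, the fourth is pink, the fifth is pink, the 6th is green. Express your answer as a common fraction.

Multiply the conditional probability of each draw in order, with replacement (the composition resets each draw).
P = (4/10) · (6/10) · (6/10) · (4/10) · (4/10) · (6/10) = 216/15625 ≈ 0.0138.

216/15625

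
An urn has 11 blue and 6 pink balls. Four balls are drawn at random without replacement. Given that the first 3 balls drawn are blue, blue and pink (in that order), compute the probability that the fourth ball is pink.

After removing 2 blue, 1 pink, the urn has 5 pink out of 14 remaining.
P(fourth is pink | given) = 5/14 ≈ 0.3571.

5/14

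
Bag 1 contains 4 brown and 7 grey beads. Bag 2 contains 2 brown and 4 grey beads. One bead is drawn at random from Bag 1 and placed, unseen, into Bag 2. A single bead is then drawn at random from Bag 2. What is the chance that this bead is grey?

Condition on how many of the transferred beads are grey (from Bag 1: 7 grey of 11; then Bag 2 has 7 total).
  0 grey: C(7,0)C(4,1)/C(11,1) = 4/11; then P = 4/7
  1 grey: C(7,1)C(4,0)/C(11,1) = 7/11; then P = 5/7
P(grey from Bag 2) = 51/77 ≈ 0.6623.

51/77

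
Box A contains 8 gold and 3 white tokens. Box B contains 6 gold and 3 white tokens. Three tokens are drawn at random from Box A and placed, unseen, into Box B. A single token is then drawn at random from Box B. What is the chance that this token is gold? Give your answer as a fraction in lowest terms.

Condition on how many of the transferred tokens are gold (from Box A: 8 gold of 11; then Box B has 12 total).
  0 gold: C(8,0)C(3,3)/C(11,3) = 1/165; then P = 6/12
  1 gold: C(8,1)C(3,2)/C(11,3) = 8/55; then P = 7/12
  2 gold: C(8,2)C(3,1)/C(11,3) = 28/55; then P = 8/12
  3 gold: C(8,3)C(3,0)/C(11,3) = 56/165; then P = 9/12
P(gold from Box B) = 15/22 ≈ 0.6818.

15/22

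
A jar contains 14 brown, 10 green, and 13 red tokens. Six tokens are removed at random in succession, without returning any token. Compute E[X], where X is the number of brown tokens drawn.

84/37

By linearity of expectation, E[X] = Σ P(draw i is brown); by symmetry each draw (even without replacement) has P(brown) = 14/37.
E[X] = 6 · 14/37 = 84/37 ≈ 2.2703.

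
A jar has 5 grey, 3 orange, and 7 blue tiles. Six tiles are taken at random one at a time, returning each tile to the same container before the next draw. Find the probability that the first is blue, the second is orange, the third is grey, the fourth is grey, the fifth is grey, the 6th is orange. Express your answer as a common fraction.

Multiply the conditional probability of each draw in order, with replacement (the composition resets each draw).
P = (7/15) · (3/15) · (5/15) · (5/15) · (5/15) · (3/15) = 7/10125 ≈ 0.0007.

7/10125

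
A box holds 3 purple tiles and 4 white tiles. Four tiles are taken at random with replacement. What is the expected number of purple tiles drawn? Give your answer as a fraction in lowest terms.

By linearity of expectation, E[X] = Σ P(draw i is purple); each independent draw has P(purple) = 3/7.
E[X] = 4 · 3/7 = 12/7 ≈ 1.7143.

12/7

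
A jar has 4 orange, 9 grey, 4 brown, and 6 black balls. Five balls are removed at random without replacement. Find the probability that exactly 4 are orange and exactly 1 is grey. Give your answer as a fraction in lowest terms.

9/33649

Unordered draws without replacement: count favorable combinations over C(23,5).
Favorable = C(4,4) · C(9,1) · C(4,0) · C(6,0) = 9; total = C(23,5) = 33649.
P = 9/33649 = 9/33649 ≈ 0.0003.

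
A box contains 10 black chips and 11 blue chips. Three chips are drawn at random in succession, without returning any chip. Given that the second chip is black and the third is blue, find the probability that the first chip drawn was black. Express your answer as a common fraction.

9/19

P(first=black and the second chip is black and the third is blue) = (10/21)·(9/20)·(11/19) = 33/266.
P(E) = Σ over first color = 33/266 + 55/399 = 11/42.
By Bayes, P(first=black | E) = 33/266 / 11/42 = 9/19 ≈ 0.4737.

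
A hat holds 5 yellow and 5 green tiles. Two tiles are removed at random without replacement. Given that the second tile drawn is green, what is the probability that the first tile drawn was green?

4/9

P(first=green and the second tile drawn is green) = (5/10)·(4/9) = 2/9.
P(the second tile drawn is green) = Σ over first color = 5/18 + 2/9 = 1/2.
By Bayes, P(first=green | the second tile drawn is green) = 2/9 / 1/2 = 4/9 ≈ 0.4444.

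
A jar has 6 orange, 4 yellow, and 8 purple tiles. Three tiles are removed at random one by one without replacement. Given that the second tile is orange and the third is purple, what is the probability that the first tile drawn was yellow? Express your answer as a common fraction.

P(first=yellow and the second tile is orange and the third is purple) = (4/18)·(6/17)·(8/16) = 2/51.
P(E) = Σ over first color = 5/102 + 2/51 + 7/102 = 8/51.
By Bayes, P(first=yellow | E) = 2/51 / 8/51 = 1/4 ≈ 0.2500.

1/4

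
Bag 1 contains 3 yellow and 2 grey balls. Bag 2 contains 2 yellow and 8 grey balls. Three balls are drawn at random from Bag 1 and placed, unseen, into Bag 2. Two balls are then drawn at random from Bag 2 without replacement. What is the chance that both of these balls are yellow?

11/156

Condition on how many of the transferred balls are yellow (from Bag 1: 3 yellow of 5; then Bag 2 has 13 total).
  1 yellow: C(3,1)C(2,2)/C(5,3) = 3/10; then P = C(3,2)/C(13,2) = 1/26
  2 yellow: C(3,2)C(2,1)/C(5,3) = 3/5; then P = C(4,2)/C(13,2) = 1/13
  3 yellow: C(3,3)C(2,0)/C(5,3) = 1/10; then P = C(5,2)/C(13,2) = 5/39
P(both yellow) = 11/156 ≈ 0.0705.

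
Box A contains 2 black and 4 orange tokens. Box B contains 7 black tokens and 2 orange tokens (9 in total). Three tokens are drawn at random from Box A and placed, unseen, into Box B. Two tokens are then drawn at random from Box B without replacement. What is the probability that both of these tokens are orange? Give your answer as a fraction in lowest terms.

31/330

Condition on how many of the transferred tokens are orange (from Box A: 4 orange of 6; then Box B has 12 total).
  1 orange: C(4,1)C(2,2)/C(6,3) = 1/5; then P = C(3,2)/C(12,2) = 1/22
  2 orange: C(4,2)C(2,1)/C(6,3) = 3/5; then P = C(4,2)/C(12,2) = 1/11
  3 orange: C(4,3)C(2,0)/C(6,3) = 1/5; then P = C(5,2)/C(12,2) = 5/33
P(both orange) = 31/330 ≈ 0.0939.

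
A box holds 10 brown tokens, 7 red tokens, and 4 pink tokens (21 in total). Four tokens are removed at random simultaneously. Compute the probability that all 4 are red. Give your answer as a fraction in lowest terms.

1/171

Unordered draws without replacement: count favorable combinations over C(21,4).
Favorable = C(10,0) · C(7,4) · C(4,0) = 35; total = C(21,4) = 5985.
P = 35/5985 = 1/171 ≈ 0.0058.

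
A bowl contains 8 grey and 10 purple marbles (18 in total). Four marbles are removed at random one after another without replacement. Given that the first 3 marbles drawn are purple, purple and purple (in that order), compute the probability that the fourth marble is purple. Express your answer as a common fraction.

7/15

After removing 3 purple, the bowl has 7 purple out of 15 remaining.
P(fourth is purple | given) = 7/15 ≈ 0.4667.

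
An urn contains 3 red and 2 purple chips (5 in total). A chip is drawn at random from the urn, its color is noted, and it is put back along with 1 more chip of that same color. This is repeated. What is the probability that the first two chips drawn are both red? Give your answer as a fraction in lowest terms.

After a red draw the urn holds 4 red out of 6.
P = (3/5)·(4/6) = 2/5 ≈ 0.4000.

2/5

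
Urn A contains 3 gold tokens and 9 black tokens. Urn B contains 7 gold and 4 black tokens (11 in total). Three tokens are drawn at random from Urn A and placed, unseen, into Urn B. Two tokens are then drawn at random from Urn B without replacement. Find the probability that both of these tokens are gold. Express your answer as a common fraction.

Condition on how many of the transferred tokens are gold (from Urn A: 3 gold of 12; then Urn B has 14 total).
  0 gold: C(3,0)C(9,3)/C(12,3) = 21/55; then P = C(7,2)/C(14,2) = 3/13
  1 gold: C(3,1)C(9,2)/C(12,3) = 27/55; then P = C(8,2)/C(14,2) = 4/13
  2 gold: C(3,2)C(9,1)/C(12,3) = 27/220; then P = C(9,2)/C(14,2) = 36/91
  3 gold: C(3,3)C(9,0)/C(12,3) = 1/220; then P = C(10,2)/C(14,2) = 45/91
P(both gold) = 1161/4004 ≈ 0.2900.

1161/4004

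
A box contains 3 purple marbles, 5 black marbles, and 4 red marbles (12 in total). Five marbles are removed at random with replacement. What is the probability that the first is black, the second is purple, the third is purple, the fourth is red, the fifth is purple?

5/2304

Multiply the conditional probability of each draw in order, with replacement (the composition resets each draw).
P = (5/12) · (3/12) · (3/12) · (4/12) · (3/12) = 5/2304 ≈ 0.0022.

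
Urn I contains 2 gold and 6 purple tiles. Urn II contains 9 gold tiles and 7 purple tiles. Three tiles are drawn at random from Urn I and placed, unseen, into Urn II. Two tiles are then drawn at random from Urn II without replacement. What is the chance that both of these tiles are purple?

Condition on how many of the transferred tiles are purple (from Urn I: 6 purple of 8; then Urn II has 19 total).
  1 purple: C(6,1)C(2,2)/C(8,3) = 3/28; then P = C(8,2)/C(19,2) = 28/171
  2 purple: C(6,2)C(2,1)/C(8,3) = 15/28; then P = C(9,2)/C(19,2) = 4/19
  3 purple: C(6,3)C(2,0)/C(8,3) = 5/14; then P = C(10,2)/C(19,2) = 5/19
P(both purple) = 179/798 ≈ 0.2243.

179/798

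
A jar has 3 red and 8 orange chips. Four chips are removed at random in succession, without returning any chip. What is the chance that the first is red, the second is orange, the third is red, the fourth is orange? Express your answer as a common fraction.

Multiply the conditional probability of each draw in order, without replacement, so each draw removes one from its color and from the total.
P = (3/11) · (8/10) · (2/9) · (7/8) = 7/165 ≈ 0.0424.

7/165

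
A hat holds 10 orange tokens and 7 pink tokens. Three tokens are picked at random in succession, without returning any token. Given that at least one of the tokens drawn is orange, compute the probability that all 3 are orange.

P(all 3 orange) = C(10,3)/C(17,3) = 3/17; P(at least one orange) = 1 − C(7,3)/C(17,3) = 129/136.
Since 'all 3 orange' ⊆ 'at least one orange', P(all 3 | at least one) = 3/17 / 129/136 = 8/43 ≈ 0.1860.

8/43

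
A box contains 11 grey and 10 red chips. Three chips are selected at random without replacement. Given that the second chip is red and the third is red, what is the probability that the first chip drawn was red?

8/19

P(first=red and the second chip is red and the third is red) = (10/21)·(9/20)·(8/19) = 12/133.
P(E) = Σ over first color = 33/266 + 12/133 = 3/14.
By Bayes, P(first=red | E) = 12/133 / 3/14 = 8/19 ≈ 0.4211.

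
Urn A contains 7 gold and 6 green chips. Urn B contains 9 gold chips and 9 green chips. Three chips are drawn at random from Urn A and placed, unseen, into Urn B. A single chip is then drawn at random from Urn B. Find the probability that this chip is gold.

Condition on how many of the transferred chips are gold (from Urn A: 7 gold of 13; then Urn B has 21 total).
  0 gold: C(7,0)C(6,3)/C(13,3) = 10/143; then P = 9/21
  1 gold: C(7,1)C(6,2)/C(13,3) = 105/286; then P = 10/21
  2 gold: C(7,2)C(6,1)/C(13,3) = 63/143; then P = 11/21
  3 gold: C(7,3)C(6,0)/C(13,3) = 35/286; then P = 12/21
P(gold from Urn B) = 46/91 ≈ 0.5055.

46/91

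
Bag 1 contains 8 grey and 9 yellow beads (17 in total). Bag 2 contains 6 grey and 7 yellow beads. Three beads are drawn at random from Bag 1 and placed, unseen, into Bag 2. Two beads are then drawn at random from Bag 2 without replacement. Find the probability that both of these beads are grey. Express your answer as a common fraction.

273/1360

Condition on how many of the transferred beads are grey (from Bag 1: 8 grey of 17; then Bag 2 has 16 total).
  0 grey: C(8,0)C(9,3)/C(17,3) = 21/170; then P = C(6,2)/C(16,2) = 1/8
  1 grey: C(8,1)C(9,2)/C(17,3) = 36/85; then P = C(7,2)/C(16,2) = 7/40
  2 grey: C(8,2)C(9,1)/C(17,3) = 63/170; then P = C(8,2)/C(16,2) = 7/30
  3 grey: C(8,3)C(9,0)/C(17,3) = 7/85; then P = C(9,2)/C(16,2) = 3/10
P(both grey) = 273/1360 ≈ 0.2007.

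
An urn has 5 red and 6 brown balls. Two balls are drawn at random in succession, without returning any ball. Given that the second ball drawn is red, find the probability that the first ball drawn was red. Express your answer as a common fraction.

2/5

P(first=red and the second ball drawn is red) = (5/11)·(4/10) = 2/11.
P(the second ball drawn is red) = Σ over first color = 2/11 + 3/11 = 5/11.
By Bayes, P(first=red | the second ball drawn is red) = 2/11 / 5/11 = 2/5 ≈ 0.4000.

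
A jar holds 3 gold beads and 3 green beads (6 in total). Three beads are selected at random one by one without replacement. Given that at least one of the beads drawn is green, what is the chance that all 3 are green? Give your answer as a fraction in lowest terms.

1/19

P(all 3 green) = C(3,3)/C(6,3) = 1/20; P(at least one green) = 1 − C(3,3)/C(6,3) = 19/20.
Since 'all 3 green' ⊆ 'at least one green', P(all 3 | at least one) = 1/20 / 19/20 = 1/19 ≈ 0.0526.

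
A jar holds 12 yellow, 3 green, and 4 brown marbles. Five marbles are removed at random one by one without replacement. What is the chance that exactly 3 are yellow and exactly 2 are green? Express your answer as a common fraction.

55/969

Unordered draws without replacement: count favorable combinations over C(19,5).
Favorable = C(12,3) · C(3,2) · C(4,0) = 660; total = C(19,5) = 11628.
P = 660/11628 = 55/969 ≈ 0.0568.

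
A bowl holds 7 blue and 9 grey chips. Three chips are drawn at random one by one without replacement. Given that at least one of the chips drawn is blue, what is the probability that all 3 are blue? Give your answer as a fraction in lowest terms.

P(all 3 blue) = C(7,3)/C(16,3) = 1/16; P(at least one blue) = 1 − C(9,3)/C(16,3) = 17/20.
Since 'all 3 blue' ⊆ 'at least one blue', P(all 3 | at least one) = 1/16 / 17/20 = 5/68 ≈ 0.0735.

5/68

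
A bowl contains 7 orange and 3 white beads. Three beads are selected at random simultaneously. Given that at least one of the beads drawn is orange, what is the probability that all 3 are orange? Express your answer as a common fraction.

5/17

P(all 3 orange) = C(7,3)/C(10,3) = 7/24; P(at least one orange) = 1 − C(3,3)/C(10,3) = 119/120.
Since 'all 3 orange' ⊆ 'at least one orange', P(all 3 | at least one) = 7/24 / 119/120 = 5/17 ≈ 0.2941.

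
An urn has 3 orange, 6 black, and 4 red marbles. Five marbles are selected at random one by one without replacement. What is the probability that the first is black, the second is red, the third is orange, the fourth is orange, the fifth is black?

2/429

Multiply the conditional probability of each draw in order, without replacement, so each draw removes one from its color and from the total.
P = (6/13) · (4/12) · (3/11) · (2/10) · (5/9) = 2/429 ≈ 0.0047.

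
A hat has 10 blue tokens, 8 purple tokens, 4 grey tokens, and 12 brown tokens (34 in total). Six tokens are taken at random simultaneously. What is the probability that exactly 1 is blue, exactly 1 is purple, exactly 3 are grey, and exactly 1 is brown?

480/168113

Unordered draws without replacement: count favorable combinations over C(34,6).
Favorable = C(10,1) · C(8,1) · C(4,3) · C(12,1) = 3840; total = C(34,6) = 1344904.
P = 3840/1344904 = 480/168113 ≈ 0.0029.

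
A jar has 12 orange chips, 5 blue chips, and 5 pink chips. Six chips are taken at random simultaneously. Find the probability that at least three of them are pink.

21/209

Sum the hypergeometric tail for j = 3,…,5 pink chips.
Favorable = C(5,3)·C(17,3) + C(5,4)·C(17,2) + C(5,5)·C(17,1) = 7497; total = C(22,6) = 74613.
P = 7497/74613 = 21/209 ≈ 0.1005.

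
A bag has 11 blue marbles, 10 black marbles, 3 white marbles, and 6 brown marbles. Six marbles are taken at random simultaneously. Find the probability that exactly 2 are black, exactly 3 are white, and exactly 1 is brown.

6/13195

Unordered draws without replacement: count favorable combinations over C(30,6).
Favorable = C(11,0) · C(10,2) · C(3,3) · C(6,1) = 270; total = C(30,6) = 593775.
P = 270/593775 = 6/13195 ≈ 0.0005.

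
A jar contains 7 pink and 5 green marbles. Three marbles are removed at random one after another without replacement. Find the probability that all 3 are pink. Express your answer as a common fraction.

Unordered draws without replacement: count favorable combinations over C(12,3).
Favorable = C(7,3) · C(5,0) = 35; total = C(12,3) = 220.
P = 35/220 = 7/44 ≈ 0.1591.

7/44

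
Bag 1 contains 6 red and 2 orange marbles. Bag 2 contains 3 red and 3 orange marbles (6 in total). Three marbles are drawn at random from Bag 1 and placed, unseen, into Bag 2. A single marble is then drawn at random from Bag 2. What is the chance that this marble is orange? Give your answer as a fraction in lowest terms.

Condition on how many of the transferred marbles are orange (from Bag 1: 2 orange of 8; then Bag 2 has 9 total).
  0 orange: C(2,0)C(6,3)/C(8,3) = 5/14; then P = 3/9
  1 orange: C(2,1)C(6,2)/C(8,3) = 15/28; then P = 4/9
  2 orange: C(2,2)C(6,1)/C(8,3) = 3/28; then P = 5/9
P(orange from Bag 2) = 5/12 ≈ 0.4167.

5/12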